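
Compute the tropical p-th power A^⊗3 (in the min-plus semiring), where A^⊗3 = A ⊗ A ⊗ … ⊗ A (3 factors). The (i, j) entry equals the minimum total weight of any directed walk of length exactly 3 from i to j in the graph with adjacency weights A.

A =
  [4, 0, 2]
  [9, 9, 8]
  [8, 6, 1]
A^⊗3 =
  [11, 8, 4]
  [17, 13, 10]
  [10, 8, 3]

Each entry (A^⊗3)_ij equals the minimum over all length-3 walks i = v_0 → v_1 → … → v_3 = j of Σ_t A[v_t][v_{t+1}]. For example, for (i, j) = (0, 2) we minimise over 9 possible intermediate vertex sequences; the minimum is 4, attained along the walk 0 → 2 → 2 → 2.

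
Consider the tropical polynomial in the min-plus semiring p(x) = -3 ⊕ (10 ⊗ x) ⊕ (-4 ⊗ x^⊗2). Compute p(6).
p(6) = -3

A tropical monomial a ⊗ x^⊗i evaluates to a + i · x. Evaluating each term at x = 6:
  Term 0 contributes -3 + 0 · 6 = -3
  Term 1 contributes 10 + 1 · 6 = 16
  Term 2 contributes -4 + 2 · 6 = 8
p(6) = ⊕ of these = min[-3, 16, 8] = -3.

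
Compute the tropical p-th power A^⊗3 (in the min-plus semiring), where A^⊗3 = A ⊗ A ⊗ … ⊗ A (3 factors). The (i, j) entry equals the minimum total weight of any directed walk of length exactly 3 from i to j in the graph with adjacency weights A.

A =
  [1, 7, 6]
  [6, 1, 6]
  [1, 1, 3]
A^⊗3 =
  [3, 8, 8]
  [8, 3, 8]
  [3, 3, 8]

Each entry (A^⊗3)_ij equals the minimum over all length-3 walks i = v_0 → v_1 → … → v_3 = j of Σ_t A[v_t][v_{t+1}]. For example, for (i, j) = (0, 2) we minimise over 9 possible intermediate vertex sequences; the minimum is 8, attained along the walk 0 → 0 → 0 → 2.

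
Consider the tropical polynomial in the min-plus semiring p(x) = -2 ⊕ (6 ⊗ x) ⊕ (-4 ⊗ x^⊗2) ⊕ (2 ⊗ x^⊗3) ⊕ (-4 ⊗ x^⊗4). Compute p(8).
p(8) = -2

A tropical monomial a ⊗ x^⊗i evaluates to a + i · x. Evaluating each term at x = 8:
  Term 0 contributes -2 + 0 · 8 = -2
  Term 1 contributes 6 + 1 · 8 = 14
  Term 2 contributes -4 + 2 · 8 = 12
  Term 3 contributes 2 + 3 · 8 = 26
  Term 4 contributes -4 + 4 · 8 = 28
p(8) = ⊕ of these = min[-2, 14, 12, 26, 28] = -2.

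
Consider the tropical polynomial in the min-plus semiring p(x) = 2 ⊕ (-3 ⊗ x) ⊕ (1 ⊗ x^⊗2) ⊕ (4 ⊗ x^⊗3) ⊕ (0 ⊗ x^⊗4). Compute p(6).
p(6) = 2

A tropical monomial a ⊗ x^⊗i evaluates to a + i · x. Evaluating each term at x = 6:
  Term 0 contributes 2 + 0 · 6 = 2
  Term 1 contributes -3 + 1 · 6 = 3
  Term 2 contributes 1 + 2 · 6 = 13
  Term 3 contributes 4 + 3 · 6 = 22
  Term 4 contributes 0 + 4 · 6 = 24
p(6) = ⊕ of these = min[2, 3, 13, 22, 24] = 2.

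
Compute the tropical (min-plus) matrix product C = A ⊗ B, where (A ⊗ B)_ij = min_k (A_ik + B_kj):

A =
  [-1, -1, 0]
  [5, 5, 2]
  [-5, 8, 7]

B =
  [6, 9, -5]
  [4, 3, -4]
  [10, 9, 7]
A ⊗ B =
  [3, 2, -6]
  [9, 8, 0]
  [1, 4, -10]

Apply the min-plus product entry-by-entry:
  C[0][0] = min over k of (A[0][0] + B[0][0] = -1 + 6 = 5, A[0][1] + B[1][0] = -1 + 4 = 3, A[0][2] + B[2][0] = 0 + 10 = 10) = 3 (attained at k = 1)
  C[0][1] = min over k of (A[0][0] + B[0][1] = -1 + 9 = 8, A[0][1] + B[1][1] = -1 + 3 = 2, A[0][2] + B[2][1] = 0 + 9 = 9) = 2 (attained at k = 1)
  C[0][2] = min over k of (A[0][0] + B[0][2] = -1 + -5 = -6, A[0][1] + B[1][2] = -1 + -4 = -5, A[0][2] + B[2][2] = 0 + 7 = 7) = -6 (attained at k = 0)
  C[1][0] = min over k of (A[1][0] + B[0][0] = 5 + 6 = 11, A[1][1] + B[1][0] = 5 + 4 = 9, A[1][2] + B[2][0] = 2 + 10 = 12) = 9 (attained at k = 1)
  C[1][1] = min over k of (A[1][0] + B[0][1] = 5 + 9 = 14, A[1][1] + B[1][1] = 5 + 3 = 8, A[1][2] + B[2][1] = 2 + 9 = 11) = 8 (attained at k = 1)
  C[1][2] = min over k of (A[1][0] + B[0][2] = 5 + -5 = 0, A[1][1] + B[1][2] = 5 + -4 = 1, A[1][2] + B[2][2] = 2 + 7 = 9) = 0 (attained at k = 0)
  C[2][0] = min over k of (A[2][0] + B[0][0] = -5 + 6 = 1, A[2][1] + B[1][0] = 8 + 4 = 12, A[2][2] + B[2][0] = 7 + 10 = 17) = 1 (attained at k = 0)
  C[2][1] = min over k of (A[2][0] + B[0][1] = -5 + 9 = 4, A[2][1] + B[1][1] = 8 + 3 = 11, A[2][2] + B[2][1] = 7 + 9 = 16) = 4 (attained at k = 0)
  C[2][2] = min over k of (A[2][0] + B[0][2] = -5 + -5 = -10, A[2][1] + B[1][2] = 8 + -4 = 4, A[2][2] + B[2][2] = 7 + 7 = 14) = -10 (attained at k = 0)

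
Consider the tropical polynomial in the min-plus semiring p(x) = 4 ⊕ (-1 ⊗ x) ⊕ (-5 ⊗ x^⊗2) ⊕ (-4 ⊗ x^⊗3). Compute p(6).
p(6) = 4

A tropical monomial a ⊗ x^⊗i evaluates to a + i · x. Evaluating each term at x = 6:
  Term 0 contributes 4 + 0 · 6 = 4
  Term 1 contributes -1 + 1 · 6 = 5
  Term 2 contributes -5 + 2 · 6 = 7
  Term 3 contributes -4 + 3 · 6 = 14
p(6) = ⊕ of these = min[4, 5, 7, 14] = 4.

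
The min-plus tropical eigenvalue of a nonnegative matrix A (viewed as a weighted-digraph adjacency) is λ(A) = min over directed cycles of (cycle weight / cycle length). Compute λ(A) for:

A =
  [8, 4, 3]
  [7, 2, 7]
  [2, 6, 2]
λ(A) = 2

Enumerate directed cycles and compute their means (weight / length). Sample:
  cycle 0 → 0: weight = 8, length = 1, mean = 8/1 ≈ 8.000
  cycle 1 → 1: weight = 2, length = 1, mean = 2/1 ≈ 2.000
  cycle 2 → 2: weight = 2, length = 1, mean = 2/1 ≈ 2.000
  cycle 0 → 1 → 0: weight = 11, length = 2, mean = 11/2 ≈ 5.500
  cycle 0 → 2 → 0: weight = 5, length = 2, mean = 5/2 ≈ 2.500
  cycle 1 → 0 → 1: weight = 11, length = 2, mean = 11/2 ≈ 5.500
Minimum mean = 2.000, attained e.g. along the cycle 1 → 1 with weight 2 and length 1. So λ(A) = 2/1 = 2.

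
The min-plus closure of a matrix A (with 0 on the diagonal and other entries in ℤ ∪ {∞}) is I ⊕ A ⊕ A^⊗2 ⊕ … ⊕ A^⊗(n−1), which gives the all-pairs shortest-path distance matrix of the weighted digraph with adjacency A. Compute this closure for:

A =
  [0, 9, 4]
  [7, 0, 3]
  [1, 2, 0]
Closure =
  [0, 6, 4]
  [4, 0, 3]
  [1, 2, 0]

This is the Floyd-Warshall all-pairs shortest-path computation. For each intermediate vertex k = 0, 1, …, 2, update dist[i][j] ← min(dist[i][j], dist[i][k] + dist[k][j]). The final matrix gives, for each (i, j), the minimum total weight of any directed path from i to j (possibly empty when i = j).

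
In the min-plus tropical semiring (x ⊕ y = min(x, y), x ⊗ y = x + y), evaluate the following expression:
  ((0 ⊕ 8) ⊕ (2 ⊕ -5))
((0 ⊕ 8) ⊕ (2 ⊕ -5)) = -5

Expand innermost to outermost. Recall ⊕ takes the minimum of its arguments and ⊗ takes their sum. Working out the expression ((0 ⊕ 8) ⊕ (2 ⊕ -5)) gives -5.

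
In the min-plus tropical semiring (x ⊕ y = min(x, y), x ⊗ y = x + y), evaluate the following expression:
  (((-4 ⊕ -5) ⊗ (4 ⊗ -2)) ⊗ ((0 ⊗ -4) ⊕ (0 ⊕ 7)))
(((-4 ⊕ -5) ⊗ (4 ⊗ -2)) ⊗ ((0 ⊗ -4) ⊕ (0 ⊕ 7))) = -7

Expand innermost to outermost. Recall ⊕ takes the minimum of its arguments and ⊗ takes their sum. Working out the expression (((-4 ⊕ -5) ⊗ (4 ⊗ -2)) ⊗ ((0 ⊗ -4) ⊕ (0 ⊕ 7))) gives -7.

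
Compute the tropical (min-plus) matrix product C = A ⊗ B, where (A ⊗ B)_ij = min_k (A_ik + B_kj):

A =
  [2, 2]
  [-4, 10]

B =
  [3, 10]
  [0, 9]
A ⊗ B =
  [2, 11]
  [-1, 6]

Apply the min-plus product entry-by-entry:
  C[0][0] = min over k of (A[0][0] + B[0][0] = 2 + 3 = 5, A[0][1] + B[1][0] = 2 + 0 = 2) = 2 (attained at k = 1)
  C[0][1] = min over k of (A[0][0] + B[0][1] = 2 + 10 = 12, A[0][1] + B[1][1] = 2 + 9 = 11) = 11 (attained at k = 1)
  C[1][0] = min over k of (A[1][0] + B[0][0] = -4 + 3 = -1, A[1][1] + B[1][0] = 10 + 0 = 10) = -1 (attained at k = 0)
  C[1][1] = min over k of (A[1][0] + B[0][1] = -4 + 10 = 6, A[1][1] + B[1][1] = 10 + 9 = 19) = 6 (attained at k = 0)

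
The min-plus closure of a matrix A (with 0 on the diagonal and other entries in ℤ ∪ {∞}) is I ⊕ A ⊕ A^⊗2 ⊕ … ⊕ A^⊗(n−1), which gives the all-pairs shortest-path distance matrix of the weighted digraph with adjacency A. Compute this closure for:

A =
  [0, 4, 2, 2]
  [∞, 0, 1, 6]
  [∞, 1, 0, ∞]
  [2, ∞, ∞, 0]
Closure =
  [0, 3, 2, 2]
  [8, 0, 1, 6]
  [9, 1, 0, 7]
  [2, 5, 4, 0]

This is the Floyd-Warshall all-pairs shortest-path computation. For each intermediate vertex k = 0, 1, …, 3, update dist[i][j] ← min(dist[i][j], dist[i][k] + dist[k][j]). The final matrix gives, for each (i, j), the minimum total weight of any directed path from i to j (possibly empty when i = j).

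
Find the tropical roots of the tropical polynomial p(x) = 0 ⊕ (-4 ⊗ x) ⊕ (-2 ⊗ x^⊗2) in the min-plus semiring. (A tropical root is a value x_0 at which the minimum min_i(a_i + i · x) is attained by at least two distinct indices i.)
Roots: {-2, 4}

Each tropical root is a break point of the lower envelope of the lines y = a_i + i · x (there are 3 lines, with slopes 0, 1, ..., 2). Only the lines that attain the minimum somewhere contribute to roots; other lines are dominated. Here the surviving (envelope) indices are i = 2, i = 1, i = 0.
Intersections between consecutive envelope lines give the roots: for adjacent envelope indices i < j the intersection is x = (a_i − a_j) / (j − i). Reading off the sorted break points: {-2, 4}.
Verification: at each break x_0, at least two indices attain the minimum of min_i(a_i + i · x_0).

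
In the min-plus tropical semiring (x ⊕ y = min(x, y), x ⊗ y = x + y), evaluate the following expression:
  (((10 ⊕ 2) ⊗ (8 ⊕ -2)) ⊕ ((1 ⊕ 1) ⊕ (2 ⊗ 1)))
(((10 ⊕ 2) ⊗ (8 ⊕ -2)) ⊕ ((1 ⊕ 1) ⊕ (2 ⊗ 1))) = 0

Expand innermost to outermost. Recall ⊕ takes the minimum of its arguments and ⊗ takes their sum. Working out the expression (((10 ⊕ 2) ⊗ (8 ⊕ -2)) ⊕ ((1 ⊕ 1) ⊕ (2 ⊗ 1))) gives 0.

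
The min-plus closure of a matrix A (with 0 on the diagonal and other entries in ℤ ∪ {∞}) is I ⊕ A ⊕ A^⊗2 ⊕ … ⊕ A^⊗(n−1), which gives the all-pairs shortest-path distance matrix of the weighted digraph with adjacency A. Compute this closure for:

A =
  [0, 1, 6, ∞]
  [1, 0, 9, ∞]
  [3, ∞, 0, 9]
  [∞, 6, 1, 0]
Closure =
  [0, 1, 6, 15]
  [1, 0, 7, 16]
  [3, 4, 0, 9]
  [4, 5, 1, 0]

This is the Floyd-Warshall all-pairs shortest-path computation. For each intermediate vertex k = 0, 1, …, 3, update dist[i][j] ← min(dist[i][j], dist[i][k] + dist[k][j]). The final matrix gives, for each (i, j), the minimum total weight of any directed path from i to j (possibly empty when i = j).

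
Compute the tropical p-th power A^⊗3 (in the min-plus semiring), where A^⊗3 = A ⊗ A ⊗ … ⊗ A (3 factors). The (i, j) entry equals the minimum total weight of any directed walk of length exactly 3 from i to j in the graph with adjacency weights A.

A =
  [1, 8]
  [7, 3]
A^⊗3 =
  [3, 10]
  [9, 9]

Each entry (A^⊗3)_ij equals the minimum over all length-3 walks i = v_0 → v_1 → … → v_3 = j of Σ_t A[v_t][v_{t+1}]. For example, for (i, j) = (0, 1) we minimise over 4 possible intermediate vertex sequences; the minimum is 10, attained along the walk 0 → 0 → 0 → 1.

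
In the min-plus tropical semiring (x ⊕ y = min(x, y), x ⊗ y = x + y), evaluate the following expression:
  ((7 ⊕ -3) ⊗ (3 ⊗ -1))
((7 ⊕ -3) ⊗ (3 ⊗ -1)) = -1

Expand innermost to outermost. Recall ⊕ takes the minimum of its arguments and ⊗ takes their sum. Working out the expression ((7 ⊕ -3) ⊗ (3 ⊗ -1)) gives -1.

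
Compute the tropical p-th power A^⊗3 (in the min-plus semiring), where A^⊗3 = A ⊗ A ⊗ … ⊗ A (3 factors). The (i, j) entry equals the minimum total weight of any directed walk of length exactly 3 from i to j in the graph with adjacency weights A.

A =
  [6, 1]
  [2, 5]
A^⊗3 =
  [8, 4]
  [5, 8]

Each entry (A^⊗3)_ij equals the minimum over all length-3 walks i = v_0 → v_1 → … → v_3 = j of Σ_t A[v_t][v_{t+1}]. For example, for (i, j) = (0, 1) we minimise over 4 possible intermediate vertex sequences; the minimum is 4, attained along the walk 0 → 1 → 0 → 1.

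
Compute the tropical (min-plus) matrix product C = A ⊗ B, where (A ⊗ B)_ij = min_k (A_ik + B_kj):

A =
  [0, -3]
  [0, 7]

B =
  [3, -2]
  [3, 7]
A ⊗ B =
  [0, -2]
  [3, -2]

Apply the min-plus product entry-by-entry:
  C[0][0] = min over k of (A[0][0] + B[0][0] = 0 + 3 = 3, A[0][1] + B[1][0] = -3 + 3 = 0) = 0 (attained at k = 1)
  C[0][1] = min over k of (A[0][0] + B[0][1] = 0 + -2 = -2, A[0][1] + B[1][1] = -3 + 7 = 4) = -2 (attained at k = 0)
  C[1][0] = min over k of (A[1][0] + B[0][0] = 0 + 3 = 3, A[1][1] + B[1][0] = 7 + 3 = 10) = 3 (attained at k = 0)
  C[1][1] = min over k of (A[1][0] + B[0][1] = 0 + -2 = -2, A[1][1] + B[1][1] = 7 + 7 = 14) = -2 (attained at k = 0)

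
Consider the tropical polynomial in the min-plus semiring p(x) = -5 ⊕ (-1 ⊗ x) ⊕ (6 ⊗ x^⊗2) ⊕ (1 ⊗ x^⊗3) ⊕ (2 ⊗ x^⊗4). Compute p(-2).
p(-2) = -6

A tropical monomial a ⊗ x^⊗i evaluates to a + i · x. Evaluating each term at x = -2:
  Term 0 contributes -5 + 0 · -2 = -5
  Term 1 contributes -1 + 1 · -2 = -3
  Term 2 contributes 6 + 2 · -2 = 2
  Term 3 contributes 1 + 3 · -2 = -5
  Term 4 contributes 2 + 4 · -2 = -6
p(-2) = ⊕ of these = min[-5, -3, 2, -5, -6] = -6.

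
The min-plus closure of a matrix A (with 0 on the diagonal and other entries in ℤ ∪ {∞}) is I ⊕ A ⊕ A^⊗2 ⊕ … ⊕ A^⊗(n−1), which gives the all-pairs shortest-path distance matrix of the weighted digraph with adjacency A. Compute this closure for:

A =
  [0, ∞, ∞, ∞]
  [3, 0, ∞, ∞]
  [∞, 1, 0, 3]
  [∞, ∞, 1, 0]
Closure =
  [0, ∞, ∞, ∞]
  [3, 0, ∞, ∞]
  [4, 1, 0, 3]
  [5, 2, 1, 0]

This is the Floyd-Warshall all-pairs shortest-path computation. For each intermediate vertex k = 0, 1, …, 3, update dist[i][j] ← min(dist[i][j], dist[i][k] + dist[k][j]). The final matrix gives, for each (i, j), the minimum total weight of any directed path from i to j (possibly empty when i = j).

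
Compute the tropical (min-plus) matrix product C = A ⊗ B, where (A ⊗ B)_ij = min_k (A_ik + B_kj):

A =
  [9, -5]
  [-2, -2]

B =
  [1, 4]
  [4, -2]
A ⊗ B =
  [-1, -7]
  [-1, -4]

Apply the min-plus product entry-by-entry:
  C[0][0] = min over k of (A[0][0] + B[0][0] = 9 + 1 = 10, A[0][1] + B[1][0] = -5 + 4 = -1) = -1 (attained at k = 1)
  C[0][1] = min over k of (A[0][0] + B[0][1] = 9 + 4 = 13, A[0][1] + B[1][1] = -5 + -2 = -7) = -7 (attained at k = 1)
  C[1][0] = min over k of (A[1][0] + B[0][0] = -2 + 1 = -1, A[1][1] + B[1][0] = -2 + 4 = 2) = -1 (attained at k = 0)
  C[1][1] = min over k of (A[1][0] + B[0][1] = -2 + 4 = 2, A[1][1] + B[1][1] = -2 + -2 = -4) = -4 (attained at k = 1)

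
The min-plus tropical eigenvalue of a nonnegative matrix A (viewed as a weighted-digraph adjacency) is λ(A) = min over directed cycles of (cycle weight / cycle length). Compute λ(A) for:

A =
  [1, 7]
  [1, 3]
λ(A) = 1

Enumerate directed cycles and compute their means (weight / length). Sample:
  cycle 0 → 0: weight = 1, length = 1, mean = 1/1 ≈ 1.000
  cycle 1 → 1: weight = 3, length = 1, mean = 3/1 ≈ 3.000
  cycle 0 → 1 → 0: weight = 8, length = 2, mean = 8/2 ≈ 4.000
  cycle 1 → 0 → 1: weight = 8, length = 2, mean = 8/2 ≈ 4.000
Minimum mean = 1.000, attained e.g. along the cycle 0 → 0 with weight 1 and length 1. So λ(A) = 1/1 = 1.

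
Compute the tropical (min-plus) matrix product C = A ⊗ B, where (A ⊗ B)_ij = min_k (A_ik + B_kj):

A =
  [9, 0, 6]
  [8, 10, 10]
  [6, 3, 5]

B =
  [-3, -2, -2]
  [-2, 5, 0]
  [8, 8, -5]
A ⊗ B =
  [-2, 5, 0]
  [5, 6, 5]
  [1, 4, 0]

Apply the min-plus product entry-by-entry:
  C[0][0] = min over k of (A[0][0] + B[0][0] = 9 + -3 = 6, A[0][1] + B[1][0] = 0 + -2 = -2, A[0][2] + B[2][0] = 6 + 8 = 14) = -2 (attained at k = 1)
  C[0][1] = min over k of (A[0][0] + B[0][1] = 9 + -2 = 7, A[0][1] + B[1][1] = 0 + 5 = 5, A[0][2] + B[2][1] = 6 + 8 = 14) = 5 (attained at k = 1)
  C[0][2] = min over k of (A[0][0] + B[0][2] = 9 + -2 = 7, A[0][1] + B[1][2] = 0 + 0 = 0, A[0][2] + B[2][2] = 6 + -5 = 1) = 0 (attained at k = 1)
  C[1][0] = min over k of (A[1][0] + B[0][0] = 8 + -3 = 5, A[1][1] + B[1][0] = 10 + -2 = 8, A[1][2] + B[2][0] = 10 + 8 = 18) = 5 (attained at k = 0)
  C[1][1] = min over k of (A[1][0] + B[0][1] = 8 + -2 = 6, A[1][1] + B[1][1] = 10 + 5 = 15, A[1][2] + B[2][1] = 10 + 8 = 18) = 6 (attained at k = 0)
  C[1][2] = min over k of (A[1][0] + B[0][2] = 8 + -2 = 6, A[1][1] + B[1][2] = 10 + 0 = 10, A[1][2] + B[2][2] = 10 + -5 = 5) = 5 (attained at k = 2)
  C[2][0] = min over k of (A[2][0] + B[0][0] = 6 + -3 = 3, A[2][1] + B[1][0] = 3 + -2 = 1, A[2][2] + B[2][0] = 5 + 8 = 13) = 1 (attained at k = 1)
  C[2][1] = min over k of (A[2][0] + B[0][1] = 6 + -2 = 4, A[2][1] + B[1][1] = 3 + 5 = 8, A[2][2] + B[2][1] = 5 + 8 = 13) = 4 (attained at k = 0)
  C[2][2] = min over k of (A[2][0] + B[0][2] = 6 + -2 = 4, A[2][1] + B[1][2] = 3 + 0 = 3, A[2][2] + B[2][2] = 5 + -5 = 0) = 0 (attained at k = 2)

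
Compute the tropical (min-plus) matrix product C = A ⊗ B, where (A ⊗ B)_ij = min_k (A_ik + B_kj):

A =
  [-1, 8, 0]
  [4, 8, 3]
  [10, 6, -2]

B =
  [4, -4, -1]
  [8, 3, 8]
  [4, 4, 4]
A ⊗ B =
  [3, -5, -2]
  [7, 0, 3]
  [2, 2, 2]

Apply the min-plus product entry-by-entry:
  C[0][0] = min over k of (A[0][0] + B[0][0] = -1 + 4 = 3, A[0][1] + B[1][0] = 8 + 8 = 16, A[0][2] + B[2][0] = 0 + 4 = 4) = 3 (attained at k = 0)
  C[0][1] = min over k of (A[0][0] + B[0][1] = -1 + -4 = -5, A[0][1] + B[1][1] = 8 + 3 = 11, A[0][2] + B[2][1] = 0 + 4 = 4) = -5 (attained at k = 0)
  C[0][2] = min over k of (A[0][0] + B[0][2] = -1 + -1 = -2, A[0][1] + B[1][2] = 8 + 8 = 16, A[0][2] + B[2][2] = 0 + 4 = 4) = -2 (attained at k = 0)
  C[1][0] = min over k of (A[1][0] + B[0][0] = 4 + 4 = 8, A[1][1] + B[1][0] = 8 + 8 = 16, A[1][2] + B[2][0] = 3 + 4 = 7) = 7 (attained at k = 2)
  C[1][1] = min over k of (A[1][0] + B[0][1] = 4 + -4 = 0, A[1][1] + B[1][1] = 8 + 3 = 11, A[1][2] + B[2][1] = 3 + 4 = 7) = 0 (attained at k = 0)
  C[1][2] = min over k of (A[1][0] + B[0][2] = 4 + -1 = 3, A[1][1] + B[1][2] = 8 + 8 = 16, A[1][2] + B[2][2] = 3 + 4 = 7) = 3 (attained at k = 0)
  C[2][0] = min over k of (A[2][0] + B[0][0] = 10 + 4 = 14, A[2][1] + B[1][0] = 6 + 8 = 14, A[2][2] + B[2][0] = -2 + 4 = 2) = 2 (attained at k = 2)
  C[2][1] = min over k of (A[2][0] + B[0][1] = 10 + -4 = 6, A[2][1] + B[1][1] = 6 + 3 = 9, A[2][2] + B[2][1] = -2 + 4 = 2) = 2 (attained at k = 2)
  C[2][2] = min over k of (A[2][0] + B[0][2] = 10 + -1 = 9, A[2][1] + B[1][2] = 6 + 8 = 14, A[2][2] + B[2][2] = -2 + 4 = 2) = 2 (attained at k = 2)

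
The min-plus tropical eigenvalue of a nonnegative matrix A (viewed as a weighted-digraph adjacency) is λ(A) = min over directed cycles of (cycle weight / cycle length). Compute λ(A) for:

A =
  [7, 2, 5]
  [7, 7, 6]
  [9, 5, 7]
λ(A) = 9/2

Enumerate directed cycles and compute their means (weight / length). Sample:
  cycle 0 → 0: weight = 7, length = 1, mean = 7/1 ≈ 7.000
  cycle 1 → 1: weight = 7, length = 1, mean = 7/1 ≈ 7.000
  cycle 2 → 2: weight = 7, length = 1, mean = 7/1 ≈ 7.000
  cycle 0 → 1 → 0: weight = 9, length = 2, mean = 9/2 ≈ 4.500
  cycle 0 → 2 → 0: weight = 14, length = 2, mean = 14/2 ≈ 7.000
  cycle 1 → 0 → 1: weight = 9, length = 2, mean = 9/2 ≈ 4.500
Minimum mean = 4.500, attained e.g. along the cycle 0 → 1 → 0 with weight 9 and length 2. So λ(A) = 9/2 = 9/2.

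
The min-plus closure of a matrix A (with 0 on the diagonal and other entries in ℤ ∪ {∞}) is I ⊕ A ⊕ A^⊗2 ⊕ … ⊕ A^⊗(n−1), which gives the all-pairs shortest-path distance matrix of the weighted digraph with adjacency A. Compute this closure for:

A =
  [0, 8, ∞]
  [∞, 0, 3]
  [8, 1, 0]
Closure =
  [0, 8, 11]
  [11, 0, 3]
  [8, 1, 0]

This is the Floyd-Warshall all-pairs shortest-path computation. For each intermediate vertex k = 0, 1, …, 2, update dist[i][j] ← min(dist[i][j], dist[i][k] + dist[k][j]). The final matrix gives, for each (i, j), the minimum total weight of any directed path from i to j (possibly empty when i = j).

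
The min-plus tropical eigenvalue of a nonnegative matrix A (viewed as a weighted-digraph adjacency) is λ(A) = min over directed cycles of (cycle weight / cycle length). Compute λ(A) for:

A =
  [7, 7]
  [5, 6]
λ(A) = 6

Enumerate directed cycles and compute their means (weight / length). Sample:
  cycle 0 → 0: weight = 7, length = 1, mean = 7/1 ≈ 7.000
  cycle 1 → 1: weight = 6, length = 1, mean = 6/1 ≈ 6.000
  cycle 0 → 1 → 0: weight = 12, length = 2, mean = 12/2 ≈ 6.000
  cycle 1 → 0 → 1: weight = 12, length = 2, mean = 12/2 ≈ 6.000
Minimum mean = 6.000, attained e.g. along the cycle 1 → 1 with weight 6 and length 1. So λ(A) = 6/1 = 6.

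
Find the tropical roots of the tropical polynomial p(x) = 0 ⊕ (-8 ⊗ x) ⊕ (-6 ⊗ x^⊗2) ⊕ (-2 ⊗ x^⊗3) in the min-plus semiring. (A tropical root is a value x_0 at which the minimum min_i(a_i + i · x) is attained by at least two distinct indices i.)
Roots: {-4, -2, 8}

Each tropical root is a break point of the lower envelope of the lines y = a_i + i · x (there are 4 lines, with slopes 0, 1, ..., 3). Only the lines that attain the minimum somewhere contribute to roots; other lines are dominated. Here the surviving (envelope) indices are i = 3, i = 2, i = 1, i = 0.
Intersections between consecutive envelope lines give the roots: for adjacent envelope indices i < j the intersection is x = (a_i − a_j) / (j − i). Reading off the sorted break points: {-4, -2, 8}.
Verification: at each break x_0, at least two indices attain the minimum of min_i(a_i + i · x_0).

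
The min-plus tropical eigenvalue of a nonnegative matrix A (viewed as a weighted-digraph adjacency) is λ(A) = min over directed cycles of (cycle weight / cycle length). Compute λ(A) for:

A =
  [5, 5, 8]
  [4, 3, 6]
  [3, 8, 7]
λ(A) = 3

Enumerate directed cycles and compute their means (weight / length). Sample:
  cycle 0 → 0: weight = 5, length = 1, mean = 5/1 ≈ 5.000
  cycle 1 → 1: weight = 3, length = 1, mean = 3/1 ≈ 3.000
  cycle 2 → 2: weight = 7, length = 1, mean = 7/1 ≈ 7.000
  cycle 0 → 1 → 0: weight = 9, length = 2, mean = 9/2 ≈ 4.500
  cycle 0 → 2 → 0: weight = 11, length = 2, mean = 11/2 ≈ 5.500
  cycle 1 → 0 → 1: weight = 9, length = 2, mean = 9/2 ≈ 4.500
Minimum mean = 3.000, attained e.g. along the cycle 1 → 1 with weight 3 and length 1. So λ(A) = 3/1 = 3.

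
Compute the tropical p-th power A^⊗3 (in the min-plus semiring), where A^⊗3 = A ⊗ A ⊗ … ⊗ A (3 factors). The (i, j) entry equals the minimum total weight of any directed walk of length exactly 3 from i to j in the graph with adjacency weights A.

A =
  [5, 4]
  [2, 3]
A^⊗3 =
  [9, 10]
  [8, 9]

Each entry (A^⊗3)_ij equals the minimum over all length-3 walks i = v_0 → v_1 → … → v_3 = j of Σ_t A[v_t][v_{t+1}]. For example, for (i, j) = (0, 1) we minimise over 4 possible intermediate vertex sequences; the minimum is 10, attained along the walk 0 → 1 → 0 → 1.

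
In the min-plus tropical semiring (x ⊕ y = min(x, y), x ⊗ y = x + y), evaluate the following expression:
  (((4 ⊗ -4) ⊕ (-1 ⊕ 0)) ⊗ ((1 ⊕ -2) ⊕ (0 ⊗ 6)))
(((4 ⊗ -4) ⊕ (-1 ⊕ 0)) ⊗ ((1 ⊕ -2) ⊕ (0 ⊗ 6))) = -3

Expand innermost to outermost. Recall ⊕ takes the minimum of its arguments and ⊗ takes their sum. Working out the expression (((4 ⊗ -4) ⊕ (-1 ⊕ 0)) ⊗ ((1 ⊕ -2) ⊕ (0 ⊗ 6))) gives -3.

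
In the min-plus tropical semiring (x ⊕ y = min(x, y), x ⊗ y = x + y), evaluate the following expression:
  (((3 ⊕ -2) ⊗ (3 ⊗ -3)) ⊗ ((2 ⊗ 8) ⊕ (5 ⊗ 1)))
(((3 ⊕ -2) ⊗ (3 ⊗ -3)) ⊗ ((2 ⊗ 8) ⊕ (5 ⊗ 1))) = 4

Expand innermost to outermost. Recall ⊕ takes the minimum of its arguments and ⊗ takes their sum. Working out the expression (((3 ⊕ -2) ⊗ (3 ⊗ -3)) ⊗ ((2 ⊗ 8) ⊕ (5 ⊗ 1))) gives 4.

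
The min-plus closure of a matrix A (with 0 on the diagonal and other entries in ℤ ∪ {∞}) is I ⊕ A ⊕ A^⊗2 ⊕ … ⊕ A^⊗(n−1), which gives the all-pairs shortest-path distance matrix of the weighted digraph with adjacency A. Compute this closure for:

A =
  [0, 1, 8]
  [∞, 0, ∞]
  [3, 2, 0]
Closure =
  [0, 1, 8]
  [∞, 0, ∞]
  [3, 2, 0]

This is the Floyd-Warshall all-pairs shortest-path computation. For each intermediate vertex k = 0, 1, …, 2, update dist[i][j] ← min(dist[i][j], dist[i][k] + dist[k][j]). The final matrix gives, for each (i, j), the minimum total weight of any directed path from i to j (possibly empty when i = j).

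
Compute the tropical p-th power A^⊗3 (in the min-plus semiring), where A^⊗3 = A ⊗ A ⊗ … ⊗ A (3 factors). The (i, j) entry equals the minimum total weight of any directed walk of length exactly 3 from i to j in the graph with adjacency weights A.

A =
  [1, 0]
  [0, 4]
A^⊗3 =
  [1, 0]
  [0, 1]

Each entry (A^⊗3)_ij equals the minimum over all length-3 walks i = v_0 → v_1 → … → v_3 = j of Σ_t A[v_t][v_{t+1}]. For example, for (i, j) = (0, 1) we minimise over 4 possible intermediate vertex sequences; the minimum is 0, attained along the walk 0 → 1 → 0 → 1.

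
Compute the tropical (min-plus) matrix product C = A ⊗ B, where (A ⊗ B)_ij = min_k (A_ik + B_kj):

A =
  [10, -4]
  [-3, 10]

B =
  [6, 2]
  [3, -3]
A ⊗ B =
  [-1, -7]
  [3, -1]

Apply the min-plus product entry-by-entry:
  C[0][0] = min over k of (A[0][0] + B[0][0] = 10 + 6 = 16, A[0][1] + B[1][0] = -4 + 3 = -1) = -1 (attained at k = 1)
  C[0][1] = min over k of (A[0][0] + B[0][1] = 10 + 2 = 12, A[0][1] + B[1][1] = -4 + -3 = -7) = -7 (attained at k = 1)
  C[1][0] = min over k of (A[1][0] + B[0][0] = -3 + 6 = 3, A[1][1] + B[1][0] = 10 + 3 = 13) = 3 (attained at k = 0)
  C[1][1] = min over k of (A[1][0] + B[0][1] = -3 + 2 = -1, A[1][1] + B[1][1] = 10 + -3 = 7) = -1 (attained at k = 0)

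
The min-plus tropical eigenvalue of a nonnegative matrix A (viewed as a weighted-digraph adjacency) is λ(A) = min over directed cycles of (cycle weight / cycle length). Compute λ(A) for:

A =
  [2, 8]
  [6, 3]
λ(A) = 2

Enumerate directed cycles and compute their means (weight / length). Sample:
  cycle 0 → 0: weight = 2, length = 1, mean = 2/1 ≈ 2.000
  cycle 1 → 1: weight = 3, length = 1, mean = 3/1 ≈ 3.000
  cycle 0 → 1 → 0: weight = 14, length = 2, mean = 14/2 ≈ 7.000
  cycle 1 → 0 → 1: weight = 14, length = 2, mean = 14/2 ≈ 7.000
Minimum mean = 2.000, attained e.g. along the cycle 0 → 0 with weight 2 and length 1. So λ(A) = 2/1 = 2.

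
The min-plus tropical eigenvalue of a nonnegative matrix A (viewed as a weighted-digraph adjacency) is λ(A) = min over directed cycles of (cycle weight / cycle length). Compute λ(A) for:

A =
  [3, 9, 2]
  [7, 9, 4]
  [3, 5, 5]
λ(A) = 5/2

Enumerate directed cycles and compute their means (weight / length). Sample:
  cycle 0 → 0: weight = 3, length = 1, mean = 3/1 ≈ 3.000
  cycle 1 → 1: weight = 9, length = 1, mean = 9/1 ≈ 9.000
  cycle 2 → 2: weight = 5, length = 1, mean = 5/1 ≈ 5.000
  cycle 0 → 1 → 0: weight = 16, length = 2, mean = 16/2 ≈ 8.000
  cycle 0 → 2 → 0: weight = 5, length = 2, mean = 5/2 ≈ 2.500
  cycle 1 → 0 → 1: weight = 16, length = 2, mean = 16/2 ≈ 8.000
Minimum mean = 2.500, attained e.g. along the cycle 0 → 2 → 0 with weight 5 and length 2. So λ(A) = 5/2 = 5/2.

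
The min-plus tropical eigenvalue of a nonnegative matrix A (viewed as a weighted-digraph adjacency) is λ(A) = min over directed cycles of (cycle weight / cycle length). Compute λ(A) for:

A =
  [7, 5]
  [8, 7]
λ(A) = 13/2

Enumerate directed cycles and compute their means (weight / length). Sample:
  cycle 0 → 0: weight = 7, length = 1, mean = 7/1 ≈ 7.000
  cycle 1 → 1: weight = 7, length = 1, mean = 7/1 ≈ 7.000
  cycle 0 → 1 → 0: weight = 13, length = 2, mean = 13/2 ≈ 6.500
  cycle 1 → 0 → 1: weight = 13, length = 2, mean = 13/2 ≈ 6.500
Minimum mean = 6.500, attained e.g. along the cycle 0 → 1 → 0 with weight 13 and length 2. So λ(A) = 13/2 = 13/2.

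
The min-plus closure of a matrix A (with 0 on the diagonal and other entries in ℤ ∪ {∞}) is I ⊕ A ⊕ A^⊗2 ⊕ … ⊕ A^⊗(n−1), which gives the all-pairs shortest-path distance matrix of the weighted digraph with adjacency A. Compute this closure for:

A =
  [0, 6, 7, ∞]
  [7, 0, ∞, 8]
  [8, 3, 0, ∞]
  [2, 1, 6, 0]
Closure =
  [0, 6, 7, 14]
  [7, 0, 14, 8]
  [8, 3, 0, 11]
  [2, 1, 6, 0]

This is the Floyd-Warshall all-pairs shortest-path computation. For each intermediate vertex k = 0, 1, …, 3, update dist[i][j] ← min(dist[i][j], dist[i][k] + dist[k][j]). The final matrix gives, for each (i, j), the minimum total weight of any directed path from i to j (possibly empty when i = j).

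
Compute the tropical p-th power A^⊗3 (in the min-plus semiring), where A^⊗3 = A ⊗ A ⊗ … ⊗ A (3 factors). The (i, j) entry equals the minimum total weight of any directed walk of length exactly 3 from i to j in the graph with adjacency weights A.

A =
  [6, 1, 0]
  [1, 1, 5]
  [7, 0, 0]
A^⊗3 =
  [1, 0, 0]
  [3, 1, 1]
  [1, 0, 0]

Each entry (A^⊗3)_ij equals the minimum over all length-3 walks i = v_0 → v_1 → … → v_3 = j of Σ_t A[v_t][v_{t+1}]. For example, for (i, j) = (0, 2) we minimise over 9 possible intermediate vertex sequences; the minimum is 0, attained along the walk 0 → 2 → 2 → 2.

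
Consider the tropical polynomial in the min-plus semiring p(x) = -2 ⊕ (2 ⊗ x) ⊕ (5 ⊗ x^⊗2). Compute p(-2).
p(-2) = -2

A tropical monomial a ⊗ x^⊗i evaluates to a + i · x. Evaluating each term at x = -2:
  Term 0 contributes -2 + 0 · -2 = -2
  Term 1 contributes 2 + 1 · -2 = 0
  Term 2 contributes 5 + 2 · -2 = 1
p(-2) = ⊕ of these = min[-2, 0, 1] = -2.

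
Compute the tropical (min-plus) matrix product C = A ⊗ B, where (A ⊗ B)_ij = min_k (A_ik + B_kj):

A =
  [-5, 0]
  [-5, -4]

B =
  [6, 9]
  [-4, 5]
A ⊗ B =
  [-4, 4]
  [-8, 1]

Apply the min-plus product entry-by-entry:
  C[0][0] = min over k of (A[0][0] + B[0][0] = -5 + 6 = 1, A[0][1] + B[1][0] = 0 + -4 = -4) = -4 (attained at k = 1)
  C[0][1] = min over k of (A[0][0] + B[0][1] = -5 + 9 = 4, A[0][1] + B[1][1] = 0 + 5 = 5) = 4 (attained at k = 0)
  C[1][0] = min over k of (A[1][0] + B[0][0] = -5 + 6 = 1, A[1][1] + B[1][0] = -4 + -4 = -8) = -8 (attained at k = 1)
  C[1][1] = min over k of (A[1][0] + B[0][1] = -5 + 9 = 4, A[1][1] + B[1][1] = -4 + 5 = 1) = 1 (attained at k = 1)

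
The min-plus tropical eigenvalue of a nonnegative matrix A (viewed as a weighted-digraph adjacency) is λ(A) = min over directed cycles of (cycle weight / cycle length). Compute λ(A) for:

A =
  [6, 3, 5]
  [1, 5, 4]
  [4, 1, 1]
λ(A) = 1

Enumerate directed cycles and compute their means (weight / length). Sample:
  cycle 0 → 0: weight = 6, length = 1, mean = 6/1 ≈ 6.000
  cycle 1 → 1: weight = 5, length = 1, mean = 5/1 ≈ 5.000
  cycle 2 → 2: weight = 1, length = 1, mean = 1/1 ≈ 1.000
  cycle 0 → 1 → 0: weight = 4, length = 2, mean = 4/2 ≈ 2.000
  cycle 0 → 2 → 0: weight = 9, length = 2, mean = 9/2 ≈ 4.500
  cycle 1 → 0 → 1: weight = 4, length = 2, mean = 4/2 ≈ 2.000
Minimum mean = 1.000, attained e.g. along the cycle 2 → 2 with weight 1 and length 1. So λ(A) = 1/1 = 1.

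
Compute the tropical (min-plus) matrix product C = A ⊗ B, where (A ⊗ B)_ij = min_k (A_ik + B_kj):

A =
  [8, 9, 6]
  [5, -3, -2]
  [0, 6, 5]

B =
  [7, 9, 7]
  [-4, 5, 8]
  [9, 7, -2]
A ⊗ B =
  [5, 13, 4]
  [-7, 2, -4]
  [2, 9, 3]

Apply the min-plus product entry-by-entry:
  C[0][0] = min over k of (A[0][0] + B[0][0] = 8 + 7 = 15, A[0][1] + B[1][0] = 9 + -4 = 5, A[0][2] + B[2][0] = 6 + 9 = 15) = 5 (attained at k = 1)
  C[0][1] = min over k of (A[0][0] + B[0][1] = 8 + 9 = 17, A[0][1] + B[1][1] = 9 + 5 = 14, A[0][2] + B[2][1] = 6 + 7 = 13) = 13 (attained at k = 2)
  C[0][2] = min over k of (A[0][0] + B[0][2] = 8 + 7 = 15, A[0][1] + B[1][2] = 9 + 8 = 17, A[0][2] + B[2][2] = 6 + -2 = 4) = 4 (attained at k = 2)
  C[1][0] = min over k of (A[1][0] + B[0][0] = 5 + 7 = 12, A[1][1] + B[1][0] = -3 + -4 = -7, A[1][2] + B[2][0] = -2 + 9 = 7) = -7 (attained at k = 1)
  C[1][1] = min over k of (A[1][0] + B[0][1] = 5 + 9 = 14, A[1][1] + B[1][1] = -3 + 5 = 2, A[1][2] + B[2][1] = -2 + 7 = 5) = 2 (attained at k = 1)
  C[1][2] = min over k of (A[1][0] + B[0][2] = 5 + 7 = 12, A[1][1] + B[1][2] = -3 + 8 = 5, A[1][2] + B[2][2] = -2 + -2 = -4) = -4 (attained at k = 2)
  C[2][0] = min over k of (A[2][0] + B[0][0] = 0 + 7 = 7, A[2][1] + B[1][0] = 6 + -4 = 2, A[2][2] + B[2][0] = 5 + 9 = 14) = 2 (attained at k = 1)
  C[2][1] = min over k of (A[2][0] + B[0][1] = 0 + 9 = 9, A[2][1] + B[1][1] = 6 + 5 = 11, A[2][2] + B[2][1] = 5 + 7 = 12) = 9 (attained at k = 0)
  C[2][2] = min over k of (A[2][0] + B[0][2] = 0 + 7 = 7, A[2][1] + B[1][2] = 6 + 8 = 14, A[2][2] + B[2][2] = 5 + -2 = 3) = 3 (attained at k = 2)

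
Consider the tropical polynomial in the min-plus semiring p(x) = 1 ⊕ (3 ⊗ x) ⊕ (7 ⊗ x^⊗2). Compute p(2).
p(2) = 1

A tropical monomial a ⊗ x^⊗i evaluates to a + i · x. Evaluating each term at x = 2:
  Term 0 contributes 1 + 0 · 2 = 1
  Term 1 contributes 3 + 1 · 2 = 5
  Term 2 contributes 7 + 2 · 2 = 11
p(2) = ⊕ of these = min[1, 5, 11] = 1.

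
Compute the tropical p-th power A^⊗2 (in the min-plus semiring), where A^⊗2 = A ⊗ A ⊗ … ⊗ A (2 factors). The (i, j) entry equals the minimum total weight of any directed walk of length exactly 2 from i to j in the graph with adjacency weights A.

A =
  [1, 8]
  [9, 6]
A^⊗2 =
  [2, 9]
  [10, 12]

Each entry (A^⊗2)_ij equals the minimum over all length-2 walks i = v_0 → v_1 → … → v_2 = j of Σ_t A[v_t][v_{t+1}]. For example, for (i, j) = (0, 1) we minimise over 2 possible intermediate vertex sequences; the minimum is 9, attained along the walk 0 → 0 → 1.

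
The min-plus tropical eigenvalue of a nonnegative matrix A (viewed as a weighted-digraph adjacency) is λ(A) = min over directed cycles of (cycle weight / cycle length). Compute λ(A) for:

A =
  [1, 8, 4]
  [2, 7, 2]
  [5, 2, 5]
λ(A) = 1

Enumerate directed cycles and compute their means (weight / length). Sample:
  cycle 0 → 0: weight = 1, length = 1, mean = 1/1 ≈ 1.000
  cycle 1 → 1: weight = 7, length = 1, mean = 7/1 ≈ 7.000
  cycle 2 → 2: weight = 5, length = 1, mean = 5/1 ≈ 5.000
  cycle 0 → 1 → 0: weight = 10, length = 2, mean = 10/2 ≈ 5.000
  cycle 0 → 2 → 0: weight = 9, length = 2, mean = 9/2 ≈ 4.500
  cycle 1 → 0 → 1: weight = 10, length = 2, mean = 10/2 ≈ 5.000
Minimum mean = 1.000, attained e.g. along the cycle 0 → 0 with weight 1 and length 1. So λ(A) = 1/1 = 1.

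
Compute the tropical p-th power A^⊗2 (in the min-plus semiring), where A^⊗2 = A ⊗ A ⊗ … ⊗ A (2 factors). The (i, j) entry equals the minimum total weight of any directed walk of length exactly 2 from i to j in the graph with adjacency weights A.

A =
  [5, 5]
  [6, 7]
A^⊗2 =
  [10, 10]
  [11, 11]

Each entry (A^⊗2)_ij equals the minimum over all length-2 walks i = v_0 → v_1 → … → v_2 = j of Σ_t A[v_t][v_{t+1}]. For example, for (i, j) = (0, 1) we minimise over 2 possible intermediate vertex sequences; the minimum is 10, attained along the walk 0 → 0 → 1.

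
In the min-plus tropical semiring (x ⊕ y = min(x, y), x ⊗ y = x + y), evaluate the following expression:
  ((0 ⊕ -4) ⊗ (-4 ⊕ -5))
((0 ⊕ -4) ⊗ (-4 ⊕ -5)) = -9

Expand innermost to outermost. Recall ⊕ takes the minimum of its arguments and ⊗ takes their sum. Working out the expression ((0 ⊕ -4) ⊗ (-4 ⊕ -5)) gives -9.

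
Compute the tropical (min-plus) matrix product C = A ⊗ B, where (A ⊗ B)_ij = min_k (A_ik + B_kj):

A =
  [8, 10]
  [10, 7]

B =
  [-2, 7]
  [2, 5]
A ⊗ B =
  [6, 15]
  [8, 12]

Apply the min-plus product entry-by-entry:
  C[0][0] = min over k of (A[0][0] + B[0][0] = 8 + -2 = 6, A[0][1] + B[1][0] = 10 + 2 = 12) = 6 (attained at k = 0)
  C[0][1] = min over k of (A[0][0] + B[0][1] = 8 + 7 = 15, A[0][1] + B[1][1] = 10 + 5 = 15) = 15 (attained at k = 0)
  C[1][0] = min over k of (A[1][0] + B[0][0] = 10 + -2 = 8, A[1][1] + B[1][0] = 7 + 2 = 9) = 8 (attained at k = 0)
  C[1][1] = min over k of (A[1][0] + B[0][1] = 10 + 7 = 17, A[1][1] + B[1][1] = 7 + 5 = 12) = 12 (attained at k = 1)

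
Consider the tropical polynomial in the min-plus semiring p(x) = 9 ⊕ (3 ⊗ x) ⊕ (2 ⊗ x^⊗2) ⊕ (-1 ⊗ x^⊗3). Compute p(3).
p(3) = 6

A tropical monomial a ⊗ x^⊗i evaluates to a + i · x. Evaluating each term at x = 3:
  Term 0 contributes 9 + 0 · 3 = 9
  Term 1 contributes 3 + 1 · 3 = 6
  Term 2 contributes 2 + 2 · 3 = 8
  Term 3 contributes -1 + 3 · 3 = 8
p(3) = ⊕ of these = min[9, 6, 8, 8] = 6.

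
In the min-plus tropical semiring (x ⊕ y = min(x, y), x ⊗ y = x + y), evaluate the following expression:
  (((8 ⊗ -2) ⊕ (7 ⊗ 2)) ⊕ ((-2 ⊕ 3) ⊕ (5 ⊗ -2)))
(((8 ⊗ -2) ⊕ (7 ⊗ 2)) ⊕ ((-2 ⊕ 3) ⊕ (5 ⊗ -2))) = -2

Expand innermost to outermost. Recall ⊕ takes the minimum of its arguments and ⊗ takes their sum. Working out the expression (((8 ⊗ -2) ⊕ (7 ⊗ 2)) ⊕ ((-2 ⊕ 3) ⊕ (5 ⊗ -2))) gives -2.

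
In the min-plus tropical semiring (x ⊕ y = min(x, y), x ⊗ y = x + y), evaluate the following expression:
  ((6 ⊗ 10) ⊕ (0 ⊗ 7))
((6 ⊗ 10) ⊕ (0 ⊗ 7)) = 7

Expand innermost to outermost. Recall ⊕ takes the minimum of its arguments and ⊗ takes their sum. Working out the expression ((6 ⊗ 10) ⊕ (0 ⊗ 7)) gives 7.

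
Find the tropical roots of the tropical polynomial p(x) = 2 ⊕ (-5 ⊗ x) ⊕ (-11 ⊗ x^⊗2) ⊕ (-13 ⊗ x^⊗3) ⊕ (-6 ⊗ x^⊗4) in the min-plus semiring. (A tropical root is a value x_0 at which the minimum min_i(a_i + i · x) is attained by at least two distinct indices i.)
Roots: {-7, 2, 6, 7}

Each tropical root is a break point of the lower envelope of the lines y = a_i + i · x (there are 5 lines, with slopes 0, 1, ..., 4). Only the lines that attain the minimum somewhere contribute to roots; other lines are dominated. Here the surviving (envelope) indices are i = 4, i = 3, i = 2, i = 1, i = 0.
Intersections between consecutive envelope lines give the roots: for adjacent envelope indices i < j the intersection is x = (a_i − a_j) / (j − i). Reading off the sorted break points: {-7, 2, 6, 7}.
Verification: at each break x_0, at least two indices attain the minimum of min_i(a_i + i · x_0).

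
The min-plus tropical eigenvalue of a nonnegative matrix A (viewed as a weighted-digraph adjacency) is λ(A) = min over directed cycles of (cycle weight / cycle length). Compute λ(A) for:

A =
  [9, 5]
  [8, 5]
λ(A) = 5

Enumerate directed cycles and compute their means (weight / length). Sample:
  cycle 0 → 0: weight = 9, length = 1, mean = 9/1 ≈ 9.000
  cycle 1 → 1: weight = 5, length = 1, mean = 5/1 ≈ 5.000
  cycle 0 → 1 → 0: weight = 13, length = 2, mean = 13/2 ≈ 6.500
  cycle 1 → 0 → 1: weight = 13, length = 2, mean = 13/2 ≈ 6.500
Minimum mean = 5.000, attained e.g. along the cycle 1 → 1 with weight 5 and length 1. So λ(A) = 5/1 = 5.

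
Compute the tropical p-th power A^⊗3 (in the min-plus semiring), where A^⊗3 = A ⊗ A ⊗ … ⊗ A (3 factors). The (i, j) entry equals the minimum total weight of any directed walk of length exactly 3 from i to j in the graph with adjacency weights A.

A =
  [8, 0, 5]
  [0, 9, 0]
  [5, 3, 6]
A^⊗3 =
  [5, 0, 5]
  [0, 5, 0]
  [5, 3, 5]

Each entry (A^⊗3)_ij equals the minimum over all length-3 walks i = v_0 → v_1 → … → v_3 = j of Σ_t A[v_t][v_{t+1}]. For example, for (i, j) = (0, 2) we minimise over 9 possible intermediate vertex sequences; the minimum is 5, attained along the walk 0 → 1 → 0 → 2.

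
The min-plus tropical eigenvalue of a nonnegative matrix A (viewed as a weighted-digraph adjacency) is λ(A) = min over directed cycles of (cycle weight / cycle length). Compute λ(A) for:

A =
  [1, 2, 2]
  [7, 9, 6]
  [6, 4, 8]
λ(A) = 1

Enumerate directed cycles and compute their means (weight / length). Sample:
  cycle 0 → 0: weight = 1, length = 1, mean = 1/1 ≈ 1.000
  cycle 1 → 1: weight = 9, length = 1, mean = 9/1 ≈ 9.000
  cycle 2 → 2: weight = 8, length = 1, mean = 8/1 ≈ 8.000
  cycle 0 → 1 → 0: weight = 9, length = 2, mean = 9/2 ≈ 4.500
  cycle 0 → 2 → 0: weight = 8, length = 2, mean = 8/2 ≈ 4.000
  cycle 1 → 0 → 1: weight = 9, length = 2, mean = 9/2 ≈ 4.500
Minimum mean = 1.000, attained e.g. along the cycle 0 → 0 with weight 1 and length 1. So λ(A) = 1/1 = 1.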